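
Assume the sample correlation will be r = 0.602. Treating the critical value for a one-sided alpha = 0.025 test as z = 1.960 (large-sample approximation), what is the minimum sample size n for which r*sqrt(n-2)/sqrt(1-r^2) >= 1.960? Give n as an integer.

Need r·√(n−2)/√(1−r²) ≥ 1.960
√(n−2) ≥ 1.960·√(1−0.362404) / 0.602 = 1.960·0.798496 / 0.602 = 2.5998
n−2 ≥ 6.7590  ⇒  n ≥ 8.7590
Smallest integer n = 9

9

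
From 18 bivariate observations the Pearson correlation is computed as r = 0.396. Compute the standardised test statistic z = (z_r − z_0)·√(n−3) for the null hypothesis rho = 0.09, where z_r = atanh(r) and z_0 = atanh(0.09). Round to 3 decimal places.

Fisher z: atanh(0.396) = 0.418896, atanh(0.09) = 0.090244
z = (z_r − z_0)·√(n−3) = (0.418896 − 0.090244)·√15 = 0.328652 · 3.872983 = 1.273

1.273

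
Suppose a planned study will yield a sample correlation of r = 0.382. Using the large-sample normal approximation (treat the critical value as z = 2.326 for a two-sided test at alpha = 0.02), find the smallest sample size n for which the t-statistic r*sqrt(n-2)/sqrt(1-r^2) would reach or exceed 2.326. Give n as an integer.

Need r·√(n−2)/√(1−r²) ≥ 2.326
√(n−2) ≥ 2.326·√(1−0.145924) / 0.382 = 2.326·0.924162 / 0.382 = 5.6272
n−2 ≥ 31.6654  ⇒  n ≥ 33.6654
Smallest integer n = 34

34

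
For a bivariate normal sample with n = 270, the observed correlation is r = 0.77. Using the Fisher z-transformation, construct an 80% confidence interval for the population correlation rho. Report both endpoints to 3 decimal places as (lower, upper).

(0.736, 0.800)

Fisher z: z_r = atanh(r) = ½·ln((1+0.77)/(1−0.77)) = 1.020328
SE(z) = 1/√(n−3) = 1/√267 = 0.061199
80% ⇒ z* = 1.282; margin = 1.282·0.061199 = 0.078457
CI on z-scale: (0.941871, 1.098785)
Back-transform: tanh(0.941871) = 0.736081, tanh(1.098785) = 0.800062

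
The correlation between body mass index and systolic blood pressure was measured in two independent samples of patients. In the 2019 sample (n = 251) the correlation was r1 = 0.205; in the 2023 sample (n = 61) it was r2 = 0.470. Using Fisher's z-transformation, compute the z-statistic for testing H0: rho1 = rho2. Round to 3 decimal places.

Fisher z-transforms: z1 = atanh(0.205) = 0.207946, z2 = atanh(0.470) = 0.510070; difference d = -0.302124
Var(d) = 1/248 + 1/58 = 0.0040323 + 0.0172414 = 0.0212737
z = d/√Var(d) = -0.302124 / √0.0212737 = -0.302124 / 0.145855 = -2.071

-2.071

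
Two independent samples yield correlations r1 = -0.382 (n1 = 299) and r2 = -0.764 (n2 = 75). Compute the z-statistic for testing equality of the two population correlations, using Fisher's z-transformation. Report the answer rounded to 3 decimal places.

Fisher z-transforms: z1 = atanh(-0.382) = -0.402399, z2 = atanh(-0.764) = -1.005754; difference d = 0.603355
Var(d) = 1/296 + 1/72 = 0.0033784 + 0.0138889 = 0.0172673
z = d/√Var(d) = 0.603355 / √0.0172673 = 0.603355 / 0.131405 = 4.592

4.592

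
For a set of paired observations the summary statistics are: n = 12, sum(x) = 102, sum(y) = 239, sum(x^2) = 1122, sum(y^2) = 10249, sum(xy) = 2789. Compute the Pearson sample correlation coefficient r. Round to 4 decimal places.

0.6403

S_xy = nΣxy − ΣxΣy = 12·2789 − 102·239 = 33468 − 24378 = 9090
S_xx = nΣx² − (Σx)² = 12·1122 − 102² = 13464 − 10404 = 3060
S_yy = nΣy² − (Σy)² = 12·10249 − 239² = 122988 − 57121 = 65867
r = S_xy / √(S_xx·S_yy) = 9090 / √(3060·65867) = 9090 / √201553020 = 9090 / 14196.9370 = 0.6403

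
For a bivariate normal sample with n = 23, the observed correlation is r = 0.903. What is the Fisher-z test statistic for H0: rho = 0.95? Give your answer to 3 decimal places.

-1.536

z_r = atanh(0.903) = 1.488238,  z_0 = atanh(0.95) = 1.831781
SE = 1/√(n−3) = 1/√20 = 0.223607
z = (z_r − z_0)/SE = (1.488238 − 1.831781) / 0.223607 = -0.343543 / 0.223607 = -1.536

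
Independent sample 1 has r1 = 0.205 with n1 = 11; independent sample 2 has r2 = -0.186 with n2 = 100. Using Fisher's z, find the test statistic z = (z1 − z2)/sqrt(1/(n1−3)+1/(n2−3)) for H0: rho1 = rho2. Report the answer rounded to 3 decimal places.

1.077

z1 = atanh(0.205) = 0.207946,  z2 = atanh(-0.186) = -0.188191
SE = √(1/(n1−3) + 1/(n2−3)) = √(1/8 + 1/97) = √(0.1250000 + 0.0103093) = √0.1353093 = 0.367844
z = (z1 − z2)/SE = (0.207946 − (-0.188191)) / 0.367844 = 0.396137 / 0.367844 = 1.077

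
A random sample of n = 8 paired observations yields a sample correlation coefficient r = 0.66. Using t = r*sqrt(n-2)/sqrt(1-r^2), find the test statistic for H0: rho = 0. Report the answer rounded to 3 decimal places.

2.152

t = r·√(n−2) / √(1−r²) with r = 0.66, n = 8
  = 0.66·√6 / √(1 − 0.4356)
  = 0.66·2.449490 / 0.751266
  = 1.616663 / 0.751266 = 2.152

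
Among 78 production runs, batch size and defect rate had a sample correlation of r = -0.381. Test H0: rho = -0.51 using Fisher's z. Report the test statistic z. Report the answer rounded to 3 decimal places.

z_r = atanh(-0.381) = -0.401229,  z_0 = atanh(-0.51) = -0.562730
SE = 1/√(n−3) = 1/√75 = 0.115470
z = (z_r − z_0)/SE = (-0.401229 − (-0.562730)) / 0.115470 = 0.161501 / 0.115470 = 1.399

1.399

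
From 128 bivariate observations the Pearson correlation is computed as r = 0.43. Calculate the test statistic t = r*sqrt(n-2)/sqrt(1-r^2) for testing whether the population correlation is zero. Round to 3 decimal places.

5.346

t = r·√(n−2) / √(1−r²) with r = 0.43, n = 128
  = 0.43·√126 / √(1 − 0.1849)
  = 0.43·11.224972 / 0.902829
  = 4.826738 / 0.902829 = 5.346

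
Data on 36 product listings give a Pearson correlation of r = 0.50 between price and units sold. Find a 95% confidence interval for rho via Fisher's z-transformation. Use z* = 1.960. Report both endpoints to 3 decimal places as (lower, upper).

(0.205, 0.712)

Fisher z: z_r = atanh(r) = ½·ln((1+0.50)/(1−0.50)) = 0.549306
SE(z) = 1/√(n−3) = 1/√33 = 0.174078
95% ⇒ z* = 1.960; margin = 1.960·0.174078 = 0.341193
CI on z-scale: (0.208113, 0.890499)
Back-transform: tanh(0.208113) = 0.205160, tanh(0.890499) = 0.711640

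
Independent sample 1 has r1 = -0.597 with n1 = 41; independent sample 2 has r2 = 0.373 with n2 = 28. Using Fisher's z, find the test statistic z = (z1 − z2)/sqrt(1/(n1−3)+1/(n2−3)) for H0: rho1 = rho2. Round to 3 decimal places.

-4.195

z1 = atanh(-0.597) = -0.688473,  z2 = atanh(0.373) = 0.391903
SE = √(1/(n1−3) + 1/(n2−3)) = √(1/38 + 1/25) = √(0.0263158 + 0.0400000) = √0.0663158 = 0.257519
z = (z1 − z2)/SE = (-0.688473 − 0.391903) / 0.257519 = -1.080376 / 0.257519 = -4.195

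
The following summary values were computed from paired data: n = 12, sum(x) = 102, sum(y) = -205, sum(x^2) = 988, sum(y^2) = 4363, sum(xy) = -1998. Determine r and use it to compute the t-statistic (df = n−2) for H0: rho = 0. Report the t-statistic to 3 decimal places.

-4.097

S_xy = nΣxy − ΣxΣy = 12·(-1998) − 102·(-205) = -23976 − (-20910) = -3066
S_xx = nΣx² − (Σx)² = 12·988 − 102² = 11856 − 10404 = 1452
S_yy = nΣy² − (Σy)² = 12·4363 − (-205)² = 52356 − 42025 = 10331
r = S_xy / √(S_xx·S_yy) = -3066 / √(1452·10331) = -3066 / √15000612 = -3066 / 3873.0624 = -0.7916
t = r·√(n−2)/√(1−r²) = -0.7916·√10 / √(1−0.626631) = -2.503259 / 0.611039 = -4.097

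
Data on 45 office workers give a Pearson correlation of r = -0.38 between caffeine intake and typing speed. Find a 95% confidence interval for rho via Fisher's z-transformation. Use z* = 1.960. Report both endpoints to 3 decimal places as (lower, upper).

(-0.606, -0.097)

Fisher z: z_r = atanh(r) = ½·ln((1+(-0.38))/(1−(-0.38))) = -0.400060
SE(z) = 1/√(n−3) = 1/√42 = 0.154303
95% ⇒ z* = 1.960; margin = 1.960·0.154303 = 0.302434
CI on z-scale: (-0.702494, -0.097626)
Back-transform: tanh(-0.702494) = -0.605948, tanh(-0.097626) = -0.097317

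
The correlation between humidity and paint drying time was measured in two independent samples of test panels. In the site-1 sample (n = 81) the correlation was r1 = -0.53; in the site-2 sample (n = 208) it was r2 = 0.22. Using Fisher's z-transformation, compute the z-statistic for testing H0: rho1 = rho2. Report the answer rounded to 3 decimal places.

-6.117

Fisher z-transforms: z1 = atanh(-0.53) = -0.590145, z2 = atanh(0.22) = 0.223656; difference d = -0.813801
Var(d) = 1/78 + 1/205 = 0.0128205 + 0.0048780 = 0.0176985
z = d/√Var(d) = -0.813801 / √0.0176985 = -0.813801 / 0.133036 = -6.117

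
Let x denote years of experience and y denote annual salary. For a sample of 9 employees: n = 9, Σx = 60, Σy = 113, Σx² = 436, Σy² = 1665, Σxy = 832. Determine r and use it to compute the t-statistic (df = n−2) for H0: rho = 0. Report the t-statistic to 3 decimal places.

4.024

S_xy = nΣxy − ΣxΣy = 9·832 − 60·113 = 7488 − 6780 = 708
S_xx = nΣx² − (Σx)² = 9·436 − 60² = 3924 − 3600 = 324
S_yy = nΣy² − (Σy)² = 9·1665 − 113² = 14985 − 12769 = 2216
r = S_xy / √(S_xx·S_yy) = 708 / √(324·2216) = 708 / √717984 = 708 / 847.3394 = 0.8356
t = r·√(n−2)/√(1−r²) = 0.8356·√7 / √(1−0.698227) = 2.210790 / 0.549339 = 4.024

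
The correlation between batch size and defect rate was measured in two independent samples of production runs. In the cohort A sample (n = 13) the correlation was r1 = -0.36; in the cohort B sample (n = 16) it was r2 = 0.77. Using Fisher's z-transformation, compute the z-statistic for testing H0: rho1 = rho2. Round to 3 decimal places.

-3.322

Fisher z-transforms: z1 = atanh(-0.36) = -0.376886, z2 = atanh(0.77) = 1.020328; difference d = -1.397214
Var(d) = 1/10 + 1/13 = 0.1000000 + 0.0769231 = 0.1769231
z = d/√Var(d) = -1.397214 / √0.1769231 = -1.397214 / 0.420622 = -3.322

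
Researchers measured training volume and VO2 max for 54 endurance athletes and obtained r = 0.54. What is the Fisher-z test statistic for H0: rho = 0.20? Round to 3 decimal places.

z_r = atanh(0.54) = 0.604156,  z_0 = atanh(0.20) = 0.202733
SE = 1/√(n−3) = 1/√51 = 0.140028
z = (z_r − z_0)/SE = (0.604156 − 0.202733) / 0.140028 = 0.401423 / 0.140028 = 2.867

2.867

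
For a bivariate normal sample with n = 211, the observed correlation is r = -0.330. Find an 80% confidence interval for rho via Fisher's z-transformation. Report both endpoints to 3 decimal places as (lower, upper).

(-0.407, -0.249)

z_r = atanh(-0.330) = -0.342828;  SE = 1/√(n−3) = 1/√208 = 0.069338
z-limits: -0.342828 ± 1.282·0.069338 = -0.342828 ± 0.088891 = [-0.431719, -0.253937]
ρ-limits: (tanh -0.431719, tanh -0.253937) = (-0.407, -0.249)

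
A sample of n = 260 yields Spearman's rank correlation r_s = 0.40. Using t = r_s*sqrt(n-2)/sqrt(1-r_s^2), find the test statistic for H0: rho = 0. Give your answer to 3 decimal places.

7.010

t = r_s·√(n−2) / √(1−r_s²) with r_s = 0.40, n = 260
  = 0.40·√258 / √(1 − 0.1600)
  = 0.40·16.062378 / 0.916515
  = 6.424951 / 0.916515 = 7.010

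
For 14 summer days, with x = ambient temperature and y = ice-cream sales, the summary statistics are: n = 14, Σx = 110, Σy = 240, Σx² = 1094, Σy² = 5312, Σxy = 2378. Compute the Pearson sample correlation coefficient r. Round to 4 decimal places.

Numerator: nΣxy − (Σx)(Σy) = 14·2378 − (110)(240) = 6892
Denominator: √[(nΣx²−(Σx)²)(nΣy²−(Σy)²)]
  nΣx²−(Σx)² = 14·1094 − 12100 = 3216;  nΣy²−(Σy)² = 14·5312 − 57600 = 16768
  √(3216·16768) = √53925888 = 7343.4248
r = 6892 / 7343.4248 = 0.9385

0.9385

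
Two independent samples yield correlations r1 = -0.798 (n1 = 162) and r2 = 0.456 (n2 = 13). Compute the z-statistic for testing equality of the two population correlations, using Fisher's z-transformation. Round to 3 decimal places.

Fisher z-transforms: z1 = atanh(-0.798) = -1.093081, z2 = atanh(0.456) = 0.492249; difference d = -1.585330
Var(d) = 1/159 + 1/10 = 0.0062893 + 0.1000000 = 0.1062893
z = d/√Var(d) = -1.585330 / √0.1062893 = -1.585330 / 0.326020 = -4.863

-4.863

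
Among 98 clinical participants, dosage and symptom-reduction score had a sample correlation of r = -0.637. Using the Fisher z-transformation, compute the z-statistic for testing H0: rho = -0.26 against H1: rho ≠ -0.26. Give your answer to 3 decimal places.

-4.747

z_r = atanh(-0.637) = -0.753109,  z_0 = atanh(-0.26) = -0.266108
SE = 1/√(n−3) = 1/√95 = 0.102598
z = (z_r − z_0)/SE = (-0.753109 − (-0.266108)) / 0.102598 = -0.487001 / 0.102598 = -4.747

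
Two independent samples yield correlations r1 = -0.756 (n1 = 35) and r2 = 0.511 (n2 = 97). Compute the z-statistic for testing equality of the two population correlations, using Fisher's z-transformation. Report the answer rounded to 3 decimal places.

-7.578

z1 = atanh(-0.756) = -0.986813,  z2 = atanh(0.511) = 0.564082
SE = √(1/(n1−3) + 1/(n2−3)) = √(1/32 + 1/94) = √(0.0312500 + 0.0106383) = √0.0418883 = 0.204666
z = (z1 − z2)/SE = (-0.986813 − 0.564082) / 0.204666 = -1.550895 / 0.204666 = -7.578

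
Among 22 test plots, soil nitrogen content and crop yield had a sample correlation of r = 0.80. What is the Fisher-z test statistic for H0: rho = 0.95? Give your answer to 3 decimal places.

Fisher z: atanh(0.80) = 1.098612, atanh(0.95) = 1.831781
z = (z_r − z_0)·√(n−3) = (1.098612 − 1.831781)·√19 = -0.733169 · 4.358899 = -3.196

-3.196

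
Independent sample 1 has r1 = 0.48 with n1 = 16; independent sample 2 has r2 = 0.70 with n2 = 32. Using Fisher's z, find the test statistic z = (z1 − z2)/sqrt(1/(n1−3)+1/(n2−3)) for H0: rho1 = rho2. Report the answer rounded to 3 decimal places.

-1.032

z1 = atanh(0.48) = 0.522984,  z2 = atanh(0.70) = 0.867301
SE = √(1/(n1−3) + 1/(n2−3)) = √(1/13 + 1/29) = √(0.0769231 + 0.0344828) = √0.1114059 = 0.333775
z = (z1 − z2)/SE = (0.522984 − 0.867301) / 0.333775 = -0.344317 / 0.333775 = -1.032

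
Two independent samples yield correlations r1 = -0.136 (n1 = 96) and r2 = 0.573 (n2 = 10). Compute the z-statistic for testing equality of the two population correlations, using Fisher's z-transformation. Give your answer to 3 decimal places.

z1 = atanh(-0.136) = -0.136848,  z2 = atanh(0.573) = 0.651978
SE = √(1/(n1−3) + 1/(n2−3)) = √(1/93 + 1/7) = √(0.0107527 + 0.1428571) = √0.1536098 = 0.391931
z = (z1 − z2)/SE = (-0.136848 − 0.651978) / 0.391931 = -0.788826 / 0.391931 = -2.013

-2.013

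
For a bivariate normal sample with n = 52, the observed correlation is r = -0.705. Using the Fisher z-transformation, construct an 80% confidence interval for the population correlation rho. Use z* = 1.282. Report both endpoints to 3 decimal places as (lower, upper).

z_r = atanh(-0.705) = -0.877173;  SE = 1/√(n−3) = 1/√49 = 0.142857
z-limits: -0.877173 ± 1.282·0.142857 = -0.877173 ± 0.183143 = [-1.060316, -0.694030]
ρ-limits: (tanh -1.060316, tanh -0.694030) = (-0.786, -0.601)

(-0.786, -0.601)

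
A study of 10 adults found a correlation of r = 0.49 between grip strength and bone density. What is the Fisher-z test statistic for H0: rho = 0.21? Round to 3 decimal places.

z_r = atanh(0.49) = 0.536060,  z_0 = atanh(0.21) = 0.213171
SE = 1/√(n−3) = 1/√7 = 0.377964
z = (z_r − z_0)/SE = (0.536060 − 0.213171) / 0.377964 = 0.322889 / 0.377964 = 0.854

0.854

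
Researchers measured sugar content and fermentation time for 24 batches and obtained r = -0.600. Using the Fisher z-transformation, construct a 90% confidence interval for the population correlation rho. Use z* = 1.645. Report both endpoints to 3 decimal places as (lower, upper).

(-0.783, -0.322)

z_r = atanh(-0.600) = -0.693147;  SE = 1/√(n−3) = 1/√21 = 0.218218
z-limits: -0.693147 ± 1.645·0.218218 = -0.693147 ± 0.358969 = [-1.052116, -0.334178]
ρ-limits: (tanh -1.052116, tanh -0.334178) = (-0.783, -0.322)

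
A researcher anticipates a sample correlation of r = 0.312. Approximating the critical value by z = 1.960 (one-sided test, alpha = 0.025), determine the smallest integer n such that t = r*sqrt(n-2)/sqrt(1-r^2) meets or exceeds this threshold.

r√(n−2)/√(1−r²) ≥ 1.960  ⇔  n−2 ≥ (1.960)²·(1−r²)/r²
(1−r²)/r² = (1−0.097344)/0.097344 = 9.2728
n ≥ 2 + 3.8416·9.2728 = 2 + 35.6224 = 37.6224
⌈37.6224⌉ = 38

38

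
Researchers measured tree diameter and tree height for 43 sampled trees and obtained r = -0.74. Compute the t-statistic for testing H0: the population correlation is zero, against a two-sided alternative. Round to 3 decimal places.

1 − r² = 1 − 0.5476 = 0.4524;  √(1−r²) = 0.672607
√(n−2) = √41 = 6.403124
t = r·√(n−2)/√(1−r²) = -0.74 · 6.403124 / 0.672607 = -7.045

-7.045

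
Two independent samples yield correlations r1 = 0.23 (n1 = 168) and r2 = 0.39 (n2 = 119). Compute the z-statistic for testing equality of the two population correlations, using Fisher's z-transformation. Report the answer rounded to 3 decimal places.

z1 = atanh(0.23) = 0.234189,  z2 = atanh(0.39) = 0.411800
SE = √(1/(n1−3) + 1/(n2−3)) = √(1/165 + 1/116) = √(0.0060606 + 0.0086207) = √0.0146813 = 0.121166
z = (z1 − z2)/SE = (0.234189 − 0.411800) / 0.121166 = -0.177611 / 0.121166 = -1.466

-1.466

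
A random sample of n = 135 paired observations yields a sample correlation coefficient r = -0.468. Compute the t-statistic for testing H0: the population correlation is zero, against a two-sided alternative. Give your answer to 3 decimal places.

-6.107

1 − r² = 1 − 0.219024 = 0.780976;  √(1−r²) = 0.883728
√(n−2) = √133 = 11.532563
t = r·√(n−2)/√(1−r²) = -0.468 · 11.532563 / 0.883728 = -6.107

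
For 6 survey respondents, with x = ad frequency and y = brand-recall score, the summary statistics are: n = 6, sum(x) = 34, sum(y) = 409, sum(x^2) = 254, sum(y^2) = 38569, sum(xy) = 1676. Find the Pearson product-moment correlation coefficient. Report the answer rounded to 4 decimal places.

Numerator: nΣxy − (Σx)(Σy) = 6·1676 − (34)(409) = -3850
Denominator: √[(nΣx²−(Σx)²)(nΣy²−(Σy)²)]
  nΣx²−(Σx)² = 6·254 − 1156 = 368;  nΣy²−(Σy)² = 6·38569 − 167281 = 64133
  √(368·64133) = √23600944 = 4858.0803
r = -3850 / 4858.0803 = -0.7925

-0.7925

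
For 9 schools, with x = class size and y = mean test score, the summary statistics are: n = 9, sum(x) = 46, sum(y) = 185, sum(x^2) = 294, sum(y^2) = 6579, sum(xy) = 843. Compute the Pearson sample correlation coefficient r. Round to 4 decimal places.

-0.2536

Numerator: nΣxy − (Σx)(Σy) = 9·843 − (46)(185) = -923
Denominator: √[(nΣx²−(Σx)²)(nΣy²−(Σy)²)]
  nΣx²−(Σx)² = 9·294 − 2116 = 530;  nΣy²−(Σy)² = 9·6579 − 34225 = 24986
  √(530·24986) = √13242580 = 3639.0356
r = -923 / 3639.0356 = -0.2536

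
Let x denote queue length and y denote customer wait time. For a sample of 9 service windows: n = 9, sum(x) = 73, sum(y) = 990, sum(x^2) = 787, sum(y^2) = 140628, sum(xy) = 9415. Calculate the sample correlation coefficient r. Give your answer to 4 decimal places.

0.5570

S_xy = nΣxy − ΣxΣy = 9·9415 − 73·990 = 84735 − 72270 = 12465
S_xx = nΣx² − (Σx)² = 9·787 − 73² = 7083 − 5329 = 1754
S_yy = nΣy² − (Σy)² = 9·140628 − 990² = 1265652 − 980100 = 285552
r = S_xy / √(S_xx·S_yy) = 12465 / √(1754·285552) = 12465 / √500858208 = 12465 / 22379.8617 = 0.5570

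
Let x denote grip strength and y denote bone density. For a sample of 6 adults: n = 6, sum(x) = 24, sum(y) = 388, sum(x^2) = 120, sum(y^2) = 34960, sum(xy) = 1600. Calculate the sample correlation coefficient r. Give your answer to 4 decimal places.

0.0986

Numerator: nΣxy − (Σx)(Σy) = 6·1600 − (24)(388) = 288
Denominator: √[(nΣx²−(Σx)²)(nΣy²−(Σy)²)]
  nΣx²−(Σx)² = 6·120 − 576 = 144;  nΣy²−(Σy)² = 6·34960 − 150544 = 59216
  √(144·59216) = √8527104 = 2920.1205
r = 288 / 2920.1205 = 0.0986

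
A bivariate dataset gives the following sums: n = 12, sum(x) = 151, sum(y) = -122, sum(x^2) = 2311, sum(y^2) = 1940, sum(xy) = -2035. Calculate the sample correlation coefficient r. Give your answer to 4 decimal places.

-0.9322

S_xy = nΣxy − ΣxΣy = 12·(-2035) − 151·(-122) = -24420 − (-18422) = -5998
S_xx = nΣx² − (Σx)² = 12·2311 − 151² = 27732 − 22801 = 4931
S_yy = nΣy² − (Σy)² = 12·1940 − (-122)² = 23280 − 14884 = 8396
r = S_xy / √(S_xx·S_yy) = -5998 / √(4931·8396) = -5998 / √41400676 = -5998 / 6434.3357 = -0.9322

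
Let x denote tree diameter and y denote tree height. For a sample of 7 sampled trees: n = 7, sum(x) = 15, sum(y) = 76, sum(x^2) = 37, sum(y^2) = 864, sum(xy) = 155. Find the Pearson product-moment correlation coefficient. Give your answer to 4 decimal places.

S_xy = nΣxy − ΣxΣy = 7·155 − 15·76 = 1085 − 1140 = -55
S_xx = nΣx² − (Σx)² = 7·37 − 15² = 259 − 225 = 34
S_yy = nΣy² − (Σy)² = 7·864 − 76² = 6048 − 5776 = 272
r = S_xy / √(S_xx·S_yy) = -55 / √(34·272) = -55 / √9248 = -55 / 96.1665 = -0.5719

-0.5719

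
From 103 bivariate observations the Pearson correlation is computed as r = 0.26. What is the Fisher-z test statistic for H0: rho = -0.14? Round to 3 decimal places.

Fisher z: atanh(0.26) = 0.266108, atanh(-0.14) = -0.140926
z = (z_r − z_0)·√(n−3) = (0.266108 − (-0.140926))·√100 = 0.407034 · 10.000000 = 4.070

4.070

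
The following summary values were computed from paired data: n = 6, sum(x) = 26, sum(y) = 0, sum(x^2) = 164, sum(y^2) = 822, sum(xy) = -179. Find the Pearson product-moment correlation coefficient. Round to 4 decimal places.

-0.8714

S_xy = nΣxy − ΣxΣy = 6·(-179) − 26·0 = -1074 − 0 = -1074
S_xx = nΣx² − (Σx)² = 6·164 − 26² = 984 − 676 = 308
S_yy = nΣy² − (Σy)² = 6·822 − 0² = 4932 − 0 = 4932
r = S_xy / √(S_xx·S_yy) = -1074 / √(308·4932) = -1074 / √1519056 = -1074 / 1232.4999 = -0.8714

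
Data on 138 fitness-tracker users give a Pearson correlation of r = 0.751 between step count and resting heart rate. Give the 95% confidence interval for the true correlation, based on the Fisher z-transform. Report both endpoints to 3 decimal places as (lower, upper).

(0.668, 0.816)

z_r = atanh(0.751) = 0.975245;  SE = 1/√(n−3) = 1/√135 = 0.086066
z-limits: 0.975245 ± 1.960·0.086066 = 0.975245 ± 0.168689 = [0.806556, 1.143934]
ρ-limits: (tanh 0.806556, tanh 1.143934) = (0.668, 0.816)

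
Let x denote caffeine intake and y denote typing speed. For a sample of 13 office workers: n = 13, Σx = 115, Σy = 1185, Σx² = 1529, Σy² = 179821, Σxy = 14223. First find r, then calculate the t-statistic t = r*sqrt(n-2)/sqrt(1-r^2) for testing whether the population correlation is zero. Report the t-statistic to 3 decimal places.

S_xy = nΣxy − ΣxΣy = 13·14223 − 115·1185 = 184899 − 136275 = 48624
S_xx = nΣx² − (Σx)² = 13·1529 − 115² = 19877 − 13225 = 6652
S_yy = nΣy² − (Σy)² = 13·179821 − 1185² = 2337673 − 1404225 = 933448
r = S_xy / √(S_xx·S_yy) = 48624 / √(6652·933448) = 48624 / √6209296096 = 48624 / 78799.0869 = 0.6171
t = r·√(n−2)/√(1−r²) = 0.6171·√11 / √(1−0.380812) = 2.046689 / 0.786885 = 2.601

2.601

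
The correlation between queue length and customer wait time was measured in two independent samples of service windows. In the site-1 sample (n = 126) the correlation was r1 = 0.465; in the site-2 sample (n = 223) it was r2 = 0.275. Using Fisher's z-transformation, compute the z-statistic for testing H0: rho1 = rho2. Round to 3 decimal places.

z1 = atanh(0.465) = 0.503672,  z2 = atanh(0.275) = 0.282265
SE = √(1/(n1−3) + 1/(n2−3)) = √(1/123 + 1/220) = √(0.0081301 + 0.0045455) = √0.0126756 = 0.112586
z = (z1 − z2)/SE = (0.503672 − 0.282265) / 0.112586 = 0.221407 / 0.112586 = 1.967

1.967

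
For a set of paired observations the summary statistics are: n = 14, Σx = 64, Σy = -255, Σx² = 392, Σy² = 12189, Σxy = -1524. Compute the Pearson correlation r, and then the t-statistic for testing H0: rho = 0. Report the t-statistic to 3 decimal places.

Numerator: nΣxy − (Σx)(Σy) = 14·(-1524) − (64)(-255) = -5016
Denominator: √[(nΣx²−(Σx)²)(nΣy²−(Σy)²)]
  nΣx²−(Σx)² = 14·392 − 4096 = 1392;  nΣy²−(Σy)² = 14·12189 − 65025 = 105621
  √(1392·105621) = √147024432 = 12125.3632
r = -5016 / 12125.3632 = -0.4137
t = r·√(n−2)/√(1−r²) = -0.4137·√12 / √(1−0.171148) = -1.433099 / 0.910413 = -1.574

-1.574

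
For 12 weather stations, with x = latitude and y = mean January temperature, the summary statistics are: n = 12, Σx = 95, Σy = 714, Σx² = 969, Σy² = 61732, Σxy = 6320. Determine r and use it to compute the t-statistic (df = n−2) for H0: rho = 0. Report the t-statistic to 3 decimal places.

1.093

Numerator: nΣxy − (Σx)(Σy) = 12·6320 − (95)(714) = 8010
Denominator: √[(nΣx²−(Σx)²)(nΣy²−(Σy)²)]
  nΣx²−(Σx)² = 12·969 − 9025 = 2603;  nΣy²−(Σy)² = 12·61732 − 509796 = 230988
  √(2603·230988) = √601261764 = 24520.6396
r = 8010 / 24520.6396 = 0.3267
t = r·√(n−2)/√(1−r²) = 0.3267·√10 / √(1−0.106733) = 1.033116 / 0.945128 = 1.093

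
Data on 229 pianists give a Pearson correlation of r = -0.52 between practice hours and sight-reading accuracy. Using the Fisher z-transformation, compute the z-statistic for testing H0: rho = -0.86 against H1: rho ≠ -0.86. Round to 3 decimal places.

10.779

Fisher z: atanh(-0.52) = -0.576340, atanh(-0.86) = -1.293345
z = (z_r − z_0)·√(n−3) = (-0.576340 − (-1.293345))·√226 = 0.717005 · 15.033296 = 10.779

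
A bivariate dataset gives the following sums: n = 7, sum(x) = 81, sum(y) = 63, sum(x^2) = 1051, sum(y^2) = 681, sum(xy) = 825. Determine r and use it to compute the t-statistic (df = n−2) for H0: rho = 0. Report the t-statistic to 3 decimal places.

3.507

Numerator: nΣxy − (Σx)(Σy) = 7·825 − (81)(63) = 672
Denominator: √[(nΣx²−(Σx)²)(nΣy²−(Σy)²)]
  nΣx²−(Σx)² = 7·1051 − 6561 = 796;  nΣy²−(Σy)² = 7·681 − 3969 = 798
  √(796·798) = √635208 = 796.9994
r = 672 / 796.9994 = 0.8432
t = r·√(n−2)/√(1−r²) = 0.8432·√5 / √(1−0.710986) = 1.885453 / 0.537600 = 3.507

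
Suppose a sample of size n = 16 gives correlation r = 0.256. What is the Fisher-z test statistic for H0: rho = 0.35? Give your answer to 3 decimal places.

-0.374

z_r = atanh(0.256) = 0.261823,  z_0 = atanh(0.35) = 0.365444
SE = 1/√(n−3) = 1/√13 = 0.277350
z = (z_r − z_0)/SE = (0.261823 − 0.365444) / 0.277350 = -0.103621 / 0.277350 = -0.374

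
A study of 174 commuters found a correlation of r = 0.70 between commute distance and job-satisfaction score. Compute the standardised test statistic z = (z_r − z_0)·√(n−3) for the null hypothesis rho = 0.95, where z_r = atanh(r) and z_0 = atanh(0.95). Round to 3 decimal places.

-12.612

z_r = atanh(0.70) = 0.867301,  z_0 = atanh(0.95) = 1.831781
SE = 1/√(n−3) = 1/√171 = 0.076472
z = (z_r − z_0)/SE = (0.867301 − 1.831781) / 0.076472 = -0.964480 / 0.076472 = -12.612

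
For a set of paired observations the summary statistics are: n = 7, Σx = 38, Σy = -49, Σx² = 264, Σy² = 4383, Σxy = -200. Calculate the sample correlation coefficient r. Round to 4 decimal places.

S_xy = nΣxy − ΣxΣy = 7·(-200) − 38·(-49) = -1400 − (-1862) = 462
S_xx = nΣx² − (Σx)² = 7·264 − 38² = 1848 − 1444 = 404
S_yy = nΣy² − (Σy)² = 7·4383 − (-49)² = 30681 − 2401 = 28280
r = S_xy / √(S_xx·S_yy) = 462 / √(404·28280) = 462 / √11425120 = 462 / 3380.1065 = 0.1367

0.1367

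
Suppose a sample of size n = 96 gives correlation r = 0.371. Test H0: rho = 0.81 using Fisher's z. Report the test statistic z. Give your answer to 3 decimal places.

Fisher z: atanh(0.371) = 0.389582, atanh(0.81) = 1.127029
z = (z_r − z_0)·√(n−3) = (0.389582 − 1.127029)·√93 = -0.737447 · 9.643651 = -7.112

-7.112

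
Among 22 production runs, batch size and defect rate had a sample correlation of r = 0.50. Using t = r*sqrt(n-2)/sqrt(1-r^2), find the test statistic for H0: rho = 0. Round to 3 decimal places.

2.582

t = r·√(n−2) / √(1−r²) with r = 0.50, n = 22
  = 0.50·√20 / √(1 − 0.2500)
  = 0.50·4.472136 / 0.866025
  = 2.236068 / 0.866025 = 2.582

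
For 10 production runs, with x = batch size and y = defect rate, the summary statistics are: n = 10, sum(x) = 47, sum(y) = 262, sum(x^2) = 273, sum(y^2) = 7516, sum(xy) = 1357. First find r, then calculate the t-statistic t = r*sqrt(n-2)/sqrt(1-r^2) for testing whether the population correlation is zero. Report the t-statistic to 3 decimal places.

S_xy = nΣxy − ΣxΣy = 10·1357 − 47·262 = 13570 − 12314 = 1256
S_xx = nΣx² − (Σx)² = 10·273 − 47² = 2730 − 2209 = 521
S_yy = nΣy² − (Σy)² = 10·7516 − 262² = 75160 − 68644 = 6516
r = S_xy / √(S_xx·S_yy) = 1256 / √(521·6516) = 1256 / √3394836 = 1256 / 1842.5081 = 0.6817
t = r·√(n−2)/√(1−r²) = 0.6817·√8 / √(1−0.464715) = 1.928139 / 0.731632 = 2.635

2.635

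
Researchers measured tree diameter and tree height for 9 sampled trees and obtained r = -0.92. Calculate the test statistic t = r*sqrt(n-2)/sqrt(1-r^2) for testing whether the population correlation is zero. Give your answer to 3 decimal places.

-6.211

1 − r² = 1 − 0.8464 = 0.1536;  √(1−r²) = 0.391918
√(n−2) = √7 = 2.645751
t = r·√(n−2)/√(1−r²) = -0.92 · 2.645751 / 0.391918 = -6.211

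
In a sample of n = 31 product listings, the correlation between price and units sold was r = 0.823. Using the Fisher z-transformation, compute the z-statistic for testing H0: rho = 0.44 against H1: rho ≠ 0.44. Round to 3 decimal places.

3.671

Fisher z: atanh(0.823) = 1.166045, atanh(0.44) = 0.472231
z = (z_r − z_0)·√(n−3) = (1.166045 − 0.472231)·√28 = 0.693814 · 5.291503 = 3.671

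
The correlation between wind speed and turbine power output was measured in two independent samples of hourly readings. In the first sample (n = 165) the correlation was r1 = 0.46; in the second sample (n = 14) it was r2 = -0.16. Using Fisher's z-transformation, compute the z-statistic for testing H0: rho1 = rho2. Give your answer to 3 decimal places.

2.114

Fisher z-transforms: z1 = atanh(0.46) = 0.497311, z2 = atanh(-0.16) = -0.161387; difference d = 0.658698
Var(d) = 1/162 + 1/11 = 0.0061728 + 0.0909091 = 0.0970819
z = d/√Var(d) = 0.658698 / √0.0970819 = 0.658698 / 0.311580 = 2.114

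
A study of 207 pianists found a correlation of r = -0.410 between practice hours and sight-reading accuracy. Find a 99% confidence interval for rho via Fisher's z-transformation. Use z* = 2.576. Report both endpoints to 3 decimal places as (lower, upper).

(-0.548, -0.250)

z_r = atanh(-0.410) = -0.435611;  SE = 1/√(n−3) = 1/√204 = 0.070014
z-limits: -0.435611 ± 2.576·0.070014 = -0.435611 ± 0.180356 = [-0.615967, -0.255255]
ρ-limits: (tanh -0.615967, tanh -0.255255) = (-0.548, -0.250)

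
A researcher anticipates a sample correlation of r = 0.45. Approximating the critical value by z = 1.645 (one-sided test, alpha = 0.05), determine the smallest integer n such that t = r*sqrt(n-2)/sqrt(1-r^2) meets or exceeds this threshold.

r√(n−2)/√(1−r²) ≥ 1.645  ⇔  n−2 ≥ (1.645)²·(1−r²)/r²
(1−r²)/r² = (1−0.2025)/0.2025 = 3.9383
n ≥ 2 + 2.706025·3.9383 = 2 + 10.6571 = 12.6571
⌈12.6571⌉ = 13

13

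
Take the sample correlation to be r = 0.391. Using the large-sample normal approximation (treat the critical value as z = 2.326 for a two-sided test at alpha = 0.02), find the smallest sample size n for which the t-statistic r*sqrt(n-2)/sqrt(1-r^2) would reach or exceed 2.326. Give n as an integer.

Need r·√(n−2)/√(1−r²) ≥ 2.326
√(n−2) ≥ 2.326·√(1−0.152881) / 0.391 = 2.326·0.920391 / 0.391 = 5.4753
n−2 ≥ 29.9789  ⇒  n ≥ 31.9789
Smallest integer n = 32

32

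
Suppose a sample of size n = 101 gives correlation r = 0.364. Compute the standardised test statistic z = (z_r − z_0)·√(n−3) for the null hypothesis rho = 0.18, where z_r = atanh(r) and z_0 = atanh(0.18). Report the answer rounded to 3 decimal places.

1.975

z_r = atanh(0.364) = 0.381489,  z_0 = atanh(0.18) = 0.181983
SE = 1/√(n−3) = 1/√98 = 0.101015
z = (z_r − z_0)/SE = (0.381489 − 0.181983) / 0.101015 = 0.199506 / 0.101015 = 1.975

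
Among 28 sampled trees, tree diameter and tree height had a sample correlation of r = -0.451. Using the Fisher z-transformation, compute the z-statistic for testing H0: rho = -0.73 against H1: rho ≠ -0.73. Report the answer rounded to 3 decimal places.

2.214

z_r = atanh(-0.451) = -0.485955,  z_0 = atanh(-0.73) = -0.928727
SE = 1/√(n−3) = 1/√25 = 0.200000
z = (z_r − z_0)/SE = (-0.485955 − (-0.928727)) / 0.200000 = 0.442772 / 0.200000 = 2.214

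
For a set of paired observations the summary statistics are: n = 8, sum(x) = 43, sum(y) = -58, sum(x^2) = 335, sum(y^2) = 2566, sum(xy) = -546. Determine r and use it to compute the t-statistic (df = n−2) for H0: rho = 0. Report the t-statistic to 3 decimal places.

-1.400

Numerator: nΣxy − (Σx)(Σy) = 8·(-546) − (43)(-58) = -1874
Denominator: √[(nΣx²−(Σx)²)(nΣy²−(Σy)²)]
  nΣx²−(Σx)² = 8·335 − 1849 = 831;  nΣy²−(Σy)² = 8·2566 − 3364 = 17164
  √(831·17164) = √14263284 = 3776.6763
r = -1874 / 3776.6763 = -0.4962
t = r·√(n−2)/√(1−r²) = -0.4962·√6 / √(1−0.246214) = -1.215437 / 0.868209 = -1.400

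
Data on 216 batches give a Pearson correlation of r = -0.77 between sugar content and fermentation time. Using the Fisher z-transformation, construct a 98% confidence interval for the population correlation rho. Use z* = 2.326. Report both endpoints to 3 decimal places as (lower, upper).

Fisher z: z_r = atanh(r) = ½·ln((1+(-0.77))/(1−(-0.77))) = -1.020328
SE(z) = 1/√(n−3) = 1/√213 = 0.068519
98% ⇒ z* = 2.326; margin = 2.326·0.068519 = 0.159375
CI on z-scale: (-1.179703, -0.860953)
Back-transform: tanh(-1.179703) = -0.827358, tanh(-0.860953) = -0.696748

(-0.827, -0.697)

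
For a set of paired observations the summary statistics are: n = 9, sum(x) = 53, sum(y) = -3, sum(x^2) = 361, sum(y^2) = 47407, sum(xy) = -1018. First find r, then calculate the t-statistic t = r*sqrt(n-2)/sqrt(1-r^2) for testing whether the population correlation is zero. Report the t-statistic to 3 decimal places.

Numerator: nΣxy − (Σx)(Σy) = 9·(-1018) − (53)(-3) = -9003
Denominator: √[(nΣx²−(Σx)²)(nΣy²−(Σy)²)]
  nΣx²−(Σx)² = 9·361 − 2809 = 440;  nΣy²−(Σy)² = 9·47407 − 9 = 426654
  √(440·426654) = √187727760 = 13701.3780
r = -9003 / 13701.3780 = -0.6571
t = r·√(n−2)/√(1−r²) = -0.6571·√7 / √(1−0.431780) = -1.738523 / 0.753804 = -2.306

-2.306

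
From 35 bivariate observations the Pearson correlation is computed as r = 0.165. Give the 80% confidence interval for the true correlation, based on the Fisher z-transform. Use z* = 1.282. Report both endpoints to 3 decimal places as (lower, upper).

(-0.060, 0.374)

Fisher z: z_r = atanh(r) = ½·ln((1+0.165)/(1−0.165)) = 0.166522
SE(z) = 1/√(n−3) = 1/√32 = 0.176777
80% ⇒ z* = 1.282; margin = 1.282·0.176777 = 0.226628
CI on z-scale: (-0.060106, 0.393150)
Back-transform: tanh(-0.060106) = -0.060034, tanh(0.393150) = 0.374073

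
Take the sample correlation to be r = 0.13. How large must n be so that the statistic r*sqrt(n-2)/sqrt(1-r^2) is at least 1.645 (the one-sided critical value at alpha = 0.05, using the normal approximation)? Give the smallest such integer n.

r√(n−2)/√(1−r²) ≥ 1.645  ⇔  n−2 ≥ (1.645)²·(1−r²)/r²
(1−r²)/r² = (1−0.0169)/0.0169 = 58.1716
n ≥ 2 + 2.706025·58.1716 = 2 + 157.4138 = 159.4138
⌈159.4138⌉ = 160

160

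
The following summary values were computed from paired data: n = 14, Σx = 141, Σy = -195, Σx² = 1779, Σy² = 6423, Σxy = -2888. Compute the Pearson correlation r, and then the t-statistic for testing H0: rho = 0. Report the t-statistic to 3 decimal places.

-4.637

S_xy = nΣxy − ΣxΣy = 14·(-2888) − 141·(-195) = -40432 − (-27495) = -12937
S_xx = nΣx² − (Σx)² = 14·1779 − 141² = 24906 − 19881 = 5025
S_yy = nΣy² − (Σy)² = 14·6423 − (-195)² = 89922 − 38025 = 51897
r = S_xy / √(S_xx·S_yy) = -12937 / √(5025·51897) = -12937 / √260782425 = -12937 / 16148.7592 = -0.8011
t = r·√(n−2)/√(1−r²) = -0.8011·√12 / √(1−0.641761) = -2.775092 / 0.598531 = -4.637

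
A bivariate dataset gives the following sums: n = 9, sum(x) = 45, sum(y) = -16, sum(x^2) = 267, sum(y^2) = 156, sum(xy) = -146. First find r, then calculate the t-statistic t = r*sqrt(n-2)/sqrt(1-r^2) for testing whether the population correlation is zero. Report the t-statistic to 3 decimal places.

Numerator: nΣxy − (Σx)(Σy) = 9·(-146) − (45)(-16) = -594
Denominator: √[(nΣx²−(Σx)²)(nΣy²−(Σy)²)]
  nΣx²−(Σx)² = 9·267 − 2025 = 378;  nΣy²−(Σy)² = 9·156 − 256 = 1148
  √(378·1148) = √433944 = 658.7443
r = -594 / 658.7443 = -0.9017
t = r·√(n−2)/√(1−r²) = -0.9017·√7 / √(1−0.813063) = -2.385674 / 0.432362 = -5.518

-5.518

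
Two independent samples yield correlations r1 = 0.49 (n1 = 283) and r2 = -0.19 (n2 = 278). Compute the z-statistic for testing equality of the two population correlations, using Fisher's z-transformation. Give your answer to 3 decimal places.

z1 = atanh(0.49) = 0.536060,  z2 = atanh(-0.19) = -0.192337
SE = √(1/(n1−3) + 1/(n2−3)) = √(1/280 + 1/275) = √(0.0035714 + 0.0036364) = √0.0072078 = 0.084899
z = (z1 − z2)/SE = (0.536060 − (-0.192337)) / 0.084899 = 0.728397 / 0.084899 = 8.580

8.580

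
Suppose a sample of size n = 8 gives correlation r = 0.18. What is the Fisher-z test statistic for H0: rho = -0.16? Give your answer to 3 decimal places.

0.768

Fisher z: atanh(0.18) = 0.181983, atanh(-0.16) = -0.161387
z = (z_r − z_0)·√(n−3) = (0.181983 − (-0.161387))·√5 = 0.343370 · 2.236068 = 0.768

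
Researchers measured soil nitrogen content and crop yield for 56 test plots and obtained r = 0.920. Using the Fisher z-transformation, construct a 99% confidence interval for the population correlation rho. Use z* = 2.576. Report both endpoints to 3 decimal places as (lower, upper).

Fisher z: z_r = atanh(r) = ½·ln((1+0.920)/(1−0.920)) = 1.589027
SE(z) = 1/√(n−3) = 1/√53 = 0.137361
99% ⇒ z* = 2.576; margin = 2.576·0.137361 = 0.353842
CI on z-scale: (1.235185, 1.942869)
Back-transform: tanh(1.235185) = 0.844077, tanh(1.942869) = 0.959761

(0.844, 0.960)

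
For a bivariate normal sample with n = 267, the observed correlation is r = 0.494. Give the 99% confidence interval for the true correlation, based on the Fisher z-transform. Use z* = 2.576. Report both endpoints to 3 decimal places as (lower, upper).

(0.365, 0.604)

Fisher z: z_r = atanh(r) = ½·ln((1+0.494)/(1−0.494)) = 0.541338
SE(z) = 1/√(n−3) = 1/√264 = 0.061546
99% ⇒ z* = 2.576; margin = 2.576·0.061546 = 0.158542
CI on z-scale: (0.382796, 0.699880)
Back-transform: tanh(0.382796) = 0.365133, tanh(0.699880) = 0.604292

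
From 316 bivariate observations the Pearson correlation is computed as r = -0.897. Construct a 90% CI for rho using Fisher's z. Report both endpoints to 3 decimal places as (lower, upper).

z_r = atanh(-0.897) = -1.456650;  SE = 1/√(n−3) = 1/√313 = 0.056523
z-limits: -1.456650 ± 1.645·0.056523 = -1.456650 ± 0.092980 = [-1.549630, -1.363670]
ρ-limits: (tanh -1.549630, tanh -1.363670) = (-0.914, -0.877)

(-0.914, -0.877)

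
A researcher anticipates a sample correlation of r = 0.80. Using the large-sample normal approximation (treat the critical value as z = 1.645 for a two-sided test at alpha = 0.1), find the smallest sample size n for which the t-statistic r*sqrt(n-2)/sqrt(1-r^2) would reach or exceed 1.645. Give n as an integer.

Need r·√(n−2)/√(1−r²) ≥ 1.645
√(n−2) ≥ 1.645·√(1−0.6400) / 0.80 = 1.645·0.600000 / 0.80 = 1.2337
n−2 ≥ 1.5220  ⇒  n ≥ 3.5220
Smallest integer n = 4

4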